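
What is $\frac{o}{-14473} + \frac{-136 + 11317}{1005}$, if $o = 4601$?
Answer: $\frac{52399536}{4848455} \approx 10.807$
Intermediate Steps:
$\frac{o}{-14473} + \frac{-136 + 11317}{1005} = \frac{4601}{-14473} + \frac{-136 + 11317}{1005} = 4601 \left(- \frac{1}{14473}\right) + 11181 \cdot \frac{1}{1005} = - \frac{4601}{14473} + \frac{3727}{335} = \frac{52399536}{4848455}$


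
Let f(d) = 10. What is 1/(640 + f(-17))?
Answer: 1/650 ≈ 0.0015385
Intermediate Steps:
1/(640 + f(-17)) = 1/(640 + 10) = 1/650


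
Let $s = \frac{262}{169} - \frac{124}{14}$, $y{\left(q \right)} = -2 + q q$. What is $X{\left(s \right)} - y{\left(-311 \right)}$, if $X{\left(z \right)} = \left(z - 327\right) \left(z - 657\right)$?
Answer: $\frac{175444597784}{1399489} \approx 1.2536 \cdot 10^{5}$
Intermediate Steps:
$y{\left(q \right)} = -2 + q^{2}$
$s = - \frac{8644}{1183}$ ($s = 262 \cdot \frac{1}{169} - \frac{62}{7} = \frac{262}{169} - \frac{62}{7} = - \frac{8644}{1183} \approx -7.3068$)
$X{\left(z \right)} = \left(-657 + z\right) \left(-327 + z\right)$ ($X{\left(z \right)} = \left(-327 + z\right) \left(-657 + z\right) = \left(-657 + z\right) \left(-327 + z\right)$)
$X{\left(s \right)} - y{\left(-311 \right)} = \left(214839 + \left(- \frac{8644}{1183}\right)^{2} - - \frac{8505696}{1183}\right) - \left(-2 + \left(-311\right)^{2}\right) = \left(214839 + \frac{74718736}{1399489} + \frac{8505696}{1183}\right) - \left(-2 + 96721\right) = \frac{310801774375}{1399489} - 96719 = \frac{175444597784}{1399489}$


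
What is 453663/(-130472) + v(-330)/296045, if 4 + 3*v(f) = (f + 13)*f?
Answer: -389265834473/115876749720 ≈ -3.3593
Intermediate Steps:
v(f) = -4/3 + f*(13 + f)/3 (v(f) = -4/3 + ((f + 13)*f)/3 = -4/3 + ((13 + f)*f)/3 = -4/3 + (f*(13 + f))/3 = -4/3 + f*(13 + f)/3)
453663/(-130472) + v(-330)/296045 = 453663/(-130472) + (-4/3 + (⅓)*(-330)² + (13/3)*(-330))/296045 = 453663*(-1/130472) + (-4/3 + (⅓)*108900 - 1430)*(1/296045) = -453663/130472 + (-4/3 + 36300 - 1430)*(1/296045) = -453663/130472 + (104606/3)*(1/296045) = -453663/130472 + 104606/888135 = -389265834473/115876749720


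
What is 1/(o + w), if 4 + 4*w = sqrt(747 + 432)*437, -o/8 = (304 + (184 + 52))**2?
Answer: -1964464/4582691733535 - 276*sqrt(131)/4582691733535 ≈ -4.2936e-7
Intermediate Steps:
o = -2332800 (o = -8*(304 + (184 + 52))**2 = -8*(304 + 236)**2 = -8*540**2 = -8*291600 = -2332800)
w = -1 + 1311*sqrt(131)/4 (w = -1 + (sqrt(747 + 432)*437)/4 = -1 + (sqrt(1179)*437)/4 = -1 + ((3*sqrt(131))*437)/4 = -1 + (1311*sqrt(131))/4 = -1 + 1311*sqrt(131)/4 ≈ 3750.3)
1/(o + w) = 1/(-2332800 + (-1 + 1311*sqrt(131)/4)) = 1/(-2332801 + 1311*sqrt(131)/4)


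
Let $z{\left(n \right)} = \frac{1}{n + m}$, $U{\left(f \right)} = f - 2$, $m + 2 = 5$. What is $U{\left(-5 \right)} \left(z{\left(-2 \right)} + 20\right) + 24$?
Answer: $-123$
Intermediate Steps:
$m = 3$ ($m = -2 + 5 = 3$)
$U{\left(f \right)} = -2 + f$ ($U{\left(f \right)} = f - 2 = -2 + f$)
$z{\left(n \right)} = \frac{1}{3 + n}$ ($z{\left(n \right)} = \frac{1}{n + 3} = \frac{1}{3 + n}$)
$U{\left(-5 \right)} \left(z{\left(-2 \right)} + 20\right) + 24 = \left(-2 - 5\right) \left(\frac{1}{3 - 2} + 20\right) + 24 = - 7 \left(1^{-1} + 20\right) + 24 = - 7 \left(1 + 20\right) + 24 = \left(-7\right) 21 + 24 = -147 + 24 = -123$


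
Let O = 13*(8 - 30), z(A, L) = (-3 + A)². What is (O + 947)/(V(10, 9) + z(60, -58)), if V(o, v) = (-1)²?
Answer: 661/3250 ≈ 0.20338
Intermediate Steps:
V(o, v) = 1
O = -286 (O = 13*(-22) = -286)
(O + 947)/(V(10, 9) + z(60, -58)) = (-286 + 947)/(1 + (-3 + 60)²) = 661/(1 + 57²) = 661/(1 + 3249) = 661/3250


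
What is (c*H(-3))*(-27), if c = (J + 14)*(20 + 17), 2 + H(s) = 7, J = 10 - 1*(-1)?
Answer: -124875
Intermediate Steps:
J = 11 (J = 10 + 1 = 11)
H(s) = 5 (H(s) = -2 + 7 = 5)
c = 925 (c = (11 + 14)*(20 + 17) = 25*37 = 925)
(c*H(-3))*(-27) = (925*5)*(-27) = 4625*(-27) = -124875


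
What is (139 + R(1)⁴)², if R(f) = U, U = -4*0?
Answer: 19321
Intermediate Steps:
U = 0
R(f) = 0
(139 + R(1)⁴)² = (139 + 0⁴)² = (139 + 0)² = 139² = 19321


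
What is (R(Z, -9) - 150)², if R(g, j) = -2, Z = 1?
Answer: 23104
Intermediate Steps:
(R(Z, -9) - 150)² = (-2 - 150)² = (-152)² = 23104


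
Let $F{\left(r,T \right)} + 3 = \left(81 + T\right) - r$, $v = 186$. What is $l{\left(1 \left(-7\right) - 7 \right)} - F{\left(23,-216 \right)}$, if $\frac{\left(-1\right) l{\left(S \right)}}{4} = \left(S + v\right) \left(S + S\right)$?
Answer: $19425$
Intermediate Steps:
$F{\left(r,T \right)} = 78 + T - r$ ($F{\left(r,T \right)} = -3 - \left(-81 + r - T\right) = -3 + \left(81 + T - r\right) = 78 + T - r$)
$l{\left(S \right)} = - 8 S \left(186 + S\right)$ ($l{\left(S \right)} = - 4 \left(S + 186\right) \left(S + S\right) = - 4 \left(186 + S\right) 2 S = - 4 \cdot 2 S \left(186 + S\right) = - 8 S \left(186 + S\right)$)
$l{\left(1 \left(-7\right) - 7 \right)} - F{\left(23,-216 \right)} = - 8 \left(1 \left(-7\right) - 7\right) \left(186 + \left(1 \left(-7\right) - 7\right)\right) - \left(78 - 216 - 23\right) = - 8 \left(-7 - 7\right) \left(186 - 14\right) - \left(78 - 216 - 23\right) = \left(-8\right) \left(-14\right) \left(186 - 14\right) - -161 = \left(-8\right) \left(-14\right) 172 + 161 = 19264 + 161 = 19425$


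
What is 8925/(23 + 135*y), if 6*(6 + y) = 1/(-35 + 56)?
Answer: -124950/11003 ≈ -11.356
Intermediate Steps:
y = -755/126 (y = -6 + 1/(6*(-35 + 56)) = -6 + (⅙)/21 = -6 + (⅙)*(1/21) = -6 + 1/126 = -755/126 ≈ -5.9921)
8925/(23 + 135*y) = 8925/(23 + 135*(-755/126)) = 8925/(23 - 11325/14) = 8925/(-11003/14) = 8925*(-14/11003) = -124950/11003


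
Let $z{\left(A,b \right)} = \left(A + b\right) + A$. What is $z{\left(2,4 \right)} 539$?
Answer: $4312$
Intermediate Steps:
$z{\left(A,b \right)} = b + 2 A$
$z{\left(2,4 \right)} 539 = \left(4 + 2 \cdot 2\right) 539 = \left(4 + 4\right) 539 = 8 \cdot 539 = 4312$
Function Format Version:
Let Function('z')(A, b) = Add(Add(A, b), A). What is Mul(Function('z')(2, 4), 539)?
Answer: 4312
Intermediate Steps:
Function('z')(A, b) = Add(b, Mul(2, A))
Mul(Function('z')(2, 4), 539) = Mul(Add(4, Mul(2, 2)), 539) = Mul(Add(4, 4), 539) = Mul(8, 539) = 4312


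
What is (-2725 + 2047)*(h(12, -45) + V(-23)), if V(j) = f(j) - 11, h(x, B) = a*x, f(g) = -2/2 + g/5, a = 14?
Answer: -513246/5 ≈ -1.0265e+5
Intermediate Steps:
f(g) = -1 + g/5 (f(g) = -2*½ + g*(⅕) = -1 + g/5)
h(x, B) = 14*x
V(j) = -12 + j/5 (V(j) = (-1 + j/5) - 11 = -12 + j/5)
(-2725 + 2047)*(h(12, -45) + V(-23)) = (-2725 + 2047)*(14*12 + (-12 + (⅕)*(-23))) = -678*(168 + (-12 - 23/5)) = -678*(168 - 83/5) = -678*757/5 = -513246/5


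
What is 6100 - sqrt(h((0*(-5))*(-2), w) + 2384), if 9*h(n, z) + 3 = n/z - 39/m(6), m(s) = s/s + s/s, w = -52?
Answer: 6100 - sqrt(9526)/2 ≈ 6051.2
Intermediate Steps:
m(s) = 2 (m(s) = 1 + 1 = 2)
h(n, z) = -5/2 + n/(9*z) (h(n, z) = -1/3 + (n/z - 39/2)/9 = -1/3 + (-39/2 + n/z)/9 = -1/3 + (-13/6 + n/(9*z)) = -5/2 + n/(9*z))
6100 - sqrt(h((0*(-5))*(-2), w) + 2384) = 6100 - sqrt((-5/2 + (1/9)*((0*(-5))*(-2))/(-52)) + 2384) = 6100 - sqrt((-5/2 + (1/9)*(0*(-2))*(-1/52)) + 2384) = 6100 - sqrt((-5/2 + (1/9)*0*(-1/52)) + 2384) = 6100 - sqrt((-5/2 + 0) + 2384) = 6100 - sqrt(-5/2 + 2384) = 6100 - sqrt(4763/2) = 6100 - sqrt(9526)/2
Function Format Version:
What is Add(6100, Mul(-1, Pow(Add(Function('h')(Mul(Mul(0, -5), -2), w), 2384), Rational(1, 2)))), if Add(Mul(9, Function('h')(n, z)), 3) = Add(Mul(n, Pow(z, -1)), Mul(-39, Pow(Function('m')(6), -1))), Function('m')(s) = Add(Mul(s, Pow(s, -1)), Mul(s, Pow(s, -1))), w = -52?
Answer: Add(6100, Mul(Rational(-1, 2), Pow(9526, Rational(1, 2)))) ≈ 6051.2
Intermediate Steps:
Function('m')(s) = 2 (Function('m')(s) = Add(1, 1) = 2)
Function('h')(n, z) = Add(Rational(-5, 2), Mul(Rational(1, 9), n, Pow(z, -1))) (Function('h')(n, z) = Add(Rational(-1, 3), Mul(Rational(1, 9), Add(Mul(n, Pow(z, -1)), Mul(-39, Pow(2, -1))))) = Add(Rational(-1, 3), Mul(Rational(1, 9), Add(Mul(n, Pow(z, -1)), Mul(-39, Rational(1, 2))))) = Add(Rational(-1, 3), Mul(Rational(1, 9), Add(Mul(n, Pow(z, -1)), Rational(-39, 2)))) = Add(Rational(-1, 3), Mul(Rational(1, 9), Add(Rational(-39, 2), Mul(n, Pow(z, -1))))) = Add(Rational(-1, 3), Add(Rational(-13, 6), Mul(Rational(1, 9), n, Pow(z, -1)))) = Add(Rational(-5, 2), Mul(Rational(1, 9), n, Pow(z, -1))))
Add(6100, Mul(-1, Pow(Add(Function('h')(Mul(Mul(0, -5), -2), w), 2384), Rational(1, 2)))) = Add(6100, Mul(-1, Pow(Add(Add(Rational(-5, 2), Mul(Rational(1, 9), Mul(Mul(0, -5), -2), Pow(-52, -1))), 2384), Rational(1, 2)))) = Add(6100, Mul(-1, Pow(Add(Add(Rational(-5, 2), Mul(Rational(1, 9), Mul(0, -2), Rational(-1, 52))), 2384), Rational(1, 2)))) = Add(6100, Mul(-1, Pow(Add(Add(Rational(-5, 2), Mul(Rational(1, 9), 0, Rational(-1, 52))), 2384), Rational(1, 2)))) = Add(6100, Mul(-1, Pow(Add(Add(Rational(-5, 2), 0), 2384), Rational(1, 2)))) = Add(6100, Mul(-1, Pow(Add(Rational(-5, 2), 2384), Rational(1, 2)))) = Add(6100, Mul(-1, Pow(Rational(4763, 2), Rational(1, 2)))) = Add(6100, Mul(-1, Mul(Rational(1, 2), Pow(9526, Rational(1, 2))))) = Add(6100, Mul(Rational(-1, 2), Pow(9526, Rational(1, 2))))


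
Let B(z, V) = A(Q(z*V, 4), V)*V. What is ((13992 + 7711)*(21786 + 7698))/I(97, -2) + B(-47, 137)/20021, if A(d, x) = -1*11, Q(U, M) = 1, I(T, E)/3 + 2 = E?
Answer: -1067605231198/20021 ≈ -5.3324e+7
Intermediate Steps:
I(T, E) = -6 + 3*E
A(d, x) = -11
B(z, V) = -11*V
((13992 + 7711)*(21786 + 7698))/I(97, -2) + B(-47, 137)/20021 = ((13992 + 7711)*(21786 + 7698))/(-6 + 3*(-2)) - 11*137/20021 = (21703*29484)/(-6 - 6) - 1507*1/20021 = 639891252/(-12) - 1507/20021 = 639891252*(-1/12) - 1507/20021 = -53324271 - 1507/20021 = -1067605231198/20021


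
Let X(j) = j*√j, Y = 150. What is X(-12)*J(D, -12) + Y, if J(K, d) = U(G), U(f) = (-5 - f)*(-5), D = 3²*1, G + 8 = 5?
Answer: 150 - 240*I*√3 ≈ 150.0 - 415.69*I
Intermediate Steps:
G = -3 (G = -8 + 5 = -3)
X(j) = j^(3/2)
D = 9 (D = 9*1 = 9)
U(f) = 25 + 5*f
J(K, d) = 10 (J(K, d) = 25 + 5*(-3) = 25 - 15 = 10)
X(-12)*J(D, -12) + Y = (-12)^(3/2)*10 + 150 = -24*I*√3*10 + 150 = -240*I*√3 + 150 = 150 - 240*I*√3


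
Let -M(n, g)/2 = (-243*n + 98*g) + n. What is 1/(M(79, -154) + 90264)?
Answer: 1/158684 ≈ 6.3018e-6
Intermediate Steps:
M(n, g) = -196*g + 484*n (M(n, g) = -2*((-243*n + 98*g) + n) = -2*(-242*n + 98*g) = -196*g + 484*n)
1/(M(79, -154) + 90264) = 1/((-196*(-154) + 484*79) + 90264) = 1/((30184 + 38236) + 90264) = 1/(68420 + 90264) = 1/158684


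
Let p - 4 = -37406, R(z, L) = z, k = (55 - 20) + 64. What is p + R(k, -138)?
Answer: -37303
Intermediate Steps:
k = 99 (k = 35 + 64 = 99)
p = -37402 (p = 4 - 37406 = -37402)
p + R(k, -138) = -37402 + 99 = -37303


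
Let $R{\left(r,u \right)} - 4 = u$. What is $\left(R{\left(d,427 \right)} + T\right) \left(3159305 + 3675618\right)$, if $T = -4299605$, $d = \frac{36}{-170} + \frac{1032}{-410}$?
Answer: $-29384523253602$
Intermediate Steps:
$d = - \frac{1902}{697}$ ($d = 36 \left(- \frac{1}{170}\right) + 1032 \left(- \frac{1}{410}\right) = - \frac{18}{85} - \frac{516}{205} = - \frac{1902}{697} \approx -2.7288$)
$R{\left(r,u \right)} = 4 + u$
$\left(R{\left(d,427 \right)} + T\right) \left(3159305 + 3675618\right) = \left(\left(4 + 427\right) - 4299605\right) \left(3159305 + 3675618\right) = \left(431 - 4299605\right) 6834923 = \left(-4299174\right) 6834923 = -29384523253602$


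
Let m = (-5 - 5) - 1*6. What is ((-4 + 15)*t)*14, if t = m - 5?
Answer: -3234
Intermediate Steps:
m = -16 (m = -10 - 6 = -16)
t = -21 (t = -16 - 5 = -21)
((-4 + 15)*t)*14 = ((-4 + 15)*(-21))*14 = (11*(-21))*14 = -231*14 = -3234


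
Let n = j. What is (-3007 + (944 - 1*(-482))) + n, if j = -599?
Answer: -2180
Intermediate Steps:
n = -599
(-3007 + (944 - 1*(-482))) + n = (-3007 + (944 - 1*(-482))) - 599 = (-3007 + (944 + 482)) - 599 = (-3007 + 1426) - 599 = -1581 - 599 = -2180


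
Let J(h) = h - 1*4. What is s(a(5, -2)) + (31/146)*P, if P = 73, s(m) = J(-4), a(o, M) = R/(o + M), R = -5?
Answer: 15/2 ≈ 7.5000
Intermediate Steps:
J(h) = -4 + h (J(h) = h - 4 = -4 + h)
a(o, M) = -5/(M + o) (a(o, M) = -5/(o + M) = -5/(M + o))
s(m) = -8 (s(m) = -4 - 4 = -8)
s(a(5, -2)) + (31/146)*P = -8 + (31/146)*73 = -8 + 31/2 = 15/2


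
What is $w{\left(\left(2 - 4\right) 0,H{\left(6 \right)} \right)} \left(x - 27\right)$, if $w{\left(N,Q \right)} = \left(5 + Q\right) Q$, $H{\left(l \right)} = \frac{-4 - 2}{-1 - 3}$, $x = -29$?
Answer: $-546$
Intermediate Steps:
$H{\left(l \right)} = \frac{3}{2}$ ($H{\left(l \right)} = - \frac{6}{-4} = \left(-6\right) \left(- \frac{1}{4}\right) = \frac{3}{2}$)
$w{\left(N,Q \right)} = Q \left(5 + Q\right)$
$w{\left(\left(2 - 4\right) 0,H{\left(6 \right)} \right)} \left(x - 27\right) = \frac{3 \left(5 + \frac{3}{2}\right)}{2} \left(-29 - 27\right) = \frac{3}{2} \cdot \frac{13}{2} \left(-56\right) = \frac{39}{4} \left(-56\right) = -546$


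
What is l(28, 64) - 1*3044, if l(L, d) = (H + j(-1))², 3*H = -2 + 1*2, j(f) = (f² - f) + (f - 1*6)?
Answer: -3019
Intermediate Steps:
j(f) = -6 + f² (j(f) = (f² - f) + (f - 6) = (f² - f) + (-6 + f) = -6 + f²)
H = 0 (H = (-2 + 1*2)/3 = (-2 + 2)/3 = (⅓)*0 = 0)
l(L, d) = 25 (l(L, d) = (0 + (-6 + (-1)²))² = (0 + (-6 + 1))² = (0 - 5)² = (-5)² = 25)
l(28, 64) - 1*3044 = 25 - 1*3044 = 25 - 3044 = -3019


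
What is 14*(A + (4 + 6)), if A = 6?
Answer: 224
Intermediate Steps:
14*(A + (4 + 6)) = 14*(6 + (4 + 6)) = 14*(6 + 10) = 14*16 = 224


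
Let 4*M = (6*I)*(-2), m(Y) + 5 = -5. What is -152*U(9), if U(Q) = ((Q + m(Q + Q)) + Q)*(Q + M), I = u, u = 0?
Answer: -10944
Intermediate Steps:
m(Y) = -10 (m(Y) = -5 - 5 = -10)
I = 0
M = 0 (M = ((6*0)*(-2))/4 = (0*(-2))/4 = (¼)*0 = 0)
U(Q) = Q*(-10 + 2*Q) (U(Q) = ((Q - 10) + Q)*(Q + 0) = ((-10 + Q) + Q)*Q = (-10 + 2*Q)*Q = Q*(-10 + 2*Q))
-152*U(9) = -304*9*(-5 + 9) = -304*9*4 = -152*72 = -10944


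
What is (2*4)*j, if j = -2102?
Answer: -16816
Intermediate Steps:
(2*4)*j = (2*4)*(-2102) = 8*(-2102) = -16816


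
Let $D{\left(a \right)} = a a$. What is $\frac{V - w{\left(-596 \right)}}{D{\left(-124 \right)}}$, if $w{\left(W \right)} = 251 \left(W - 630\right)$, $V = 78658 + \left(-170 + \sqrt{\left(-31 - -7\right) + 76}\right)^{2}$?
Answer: $\frac{51917}{1922} - \frac{85 \sqrt{13}}{1922} \approx 26.853$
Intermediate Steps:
$D{\left(a \right)} = a^{2}$
$V = 78658 + \left(-170 + 2 \sqrt{13}\right)^{2}$ ($V = 78658 + \left(-170 + \sqrt{\left(-31 + 7\right) + 76}\right)^{2} = 78658 + \left(-170 + \sqrt{-24 + 76}\right)^{2} = 78658 + \left(-170 + \sqrt{52}\right)^{2} = 78658 + \left(-170 + 2 \sqrt{13}\right)^{2} \approx 1.0516 \cdot 10^{5}$)
$w{\left(W \right)} = -158130 + 251 W$ ($w{\left(W \right)} = 251 \left(-630 + W\right) = -158130 + 251 W$)
$\frac{V - w{\left(-596 \right)}}{D{\left(-124 \right)}} = \frac{\left(107610 - 680 \sqrt{13}\right) - \left(-158130 + 251 \left(-596\right)\right)}{\left(-124\right)^{2}} = \frac{\left(107610 - 680 \sqrt{13}\right) - \left(-158130 - 149596\right)}{15376} = \left(\left(107610 - 680 \sqrt{13}\right) - -307726\right) \frac{1}{15376} = \left(\left(107610 - 680 \sqrt{13}\right) + 307726\right) \frac{1}{15376} = \left(415336 - 680 \sqrt{13}\right) \frac{1}{15376} = \frac{51917}{1922} - \frac{85 \sqrt{13}}{1922}$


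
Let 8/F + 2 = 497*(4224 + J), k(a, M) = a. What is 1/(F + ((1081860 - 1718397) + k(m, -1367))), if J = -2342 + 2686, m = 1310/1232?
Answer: -699250552/445098105094675 ≈ -1.5710e-6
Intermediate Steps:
m = 655/616 (m = 1310*(1/1232) = 655/616 ≈ 1.0633)
J = 344
F = 4/1135147 (F = 8/(-2 + 497*(4224 + 344)) = 8/(-2 + 497*4568) = 8/(-2 + 2270296) = 8/2270294 = 8*(1/2270294) = 4/1135147 ≈ 3.5238e-6)
1/(F + ((1081860 - 1718397) + k(m, -1367))) = 1/(4/1135147 + ((1081860 - 1718397) + 655/616)) = 1/(4/1135147 + (-636537 + 655/616)) = 1/(4/1135147 - 392106137/616) = 1/(-445098105094675/699250552) = -699250552/445098105094675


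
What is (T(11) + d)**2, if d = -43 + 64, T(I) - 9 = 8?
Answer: 1444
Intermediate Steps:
T(I) = 17 (T(I) = 9 + 8 = 17)
d = 21
(T(11) + d)**2 = (17 + 21)**2 = 38**2 = 1444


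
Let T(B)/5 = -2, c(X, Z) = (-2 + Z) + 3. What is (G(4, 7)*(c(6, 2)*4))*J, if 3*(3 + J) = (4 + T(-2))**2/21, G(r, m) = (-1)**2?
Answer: -204/7 ≈ -29.143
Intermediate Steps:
G(r, m) = 1
c(X, Z) = 1 + Z
T(B) = -10 (T(B) = 5*(-2) = -10)
J = -17/7 (J = -3 + ((4 - 10)**2/21)/3 = -3 + ((-6)**2*(1/21))/3 = -3 + (36*(1/21))/3 = -3 + (1/3)*(12/7) = -3 + 4/7 = -17/7 ≈ -2.4286)
(G(4, 7)*(c(6, 2)*4))*J = (1*((1 + 2)*4))*(-17/7) = (1*(3*4))*(-17/7) = (1*12)*(-17/7) = 12*(-17/7) = -204/7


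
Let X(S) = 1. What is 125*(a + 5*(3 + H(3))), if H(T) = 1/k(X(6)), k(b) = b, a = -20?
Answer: 0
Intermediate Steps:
H(T) = 1 (H(T) = 1/1 = 1)
125*(a + 5*(3 + H(3))) = 125*(-20 + 5*(3 + 1)) = 125*(-20 + 5*4) = 125*(-20 + 20) = 125*0 = 0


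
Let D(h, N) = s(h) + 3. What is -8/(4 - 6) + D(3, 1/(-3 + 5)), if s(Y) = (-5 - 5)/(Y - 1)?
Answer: 2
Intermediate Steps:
s(Y) = -10/(-1 + Y)
D(h, N) = 3 - 10/(-1 + h) (D(h, N) = -10/(-1 + h) + 3 = 3 - 10/(-1 + h))
-8/(4 - 6) + D(3, 1/(-3 + 5)) = -8/(4 - 6) + (-13 + 3*3)/(-1 + 3) = -8/(-2) + (-13 + 9)/2 = -1/2*(-8) + (1/2)*(-4) = 4 - 2 = 2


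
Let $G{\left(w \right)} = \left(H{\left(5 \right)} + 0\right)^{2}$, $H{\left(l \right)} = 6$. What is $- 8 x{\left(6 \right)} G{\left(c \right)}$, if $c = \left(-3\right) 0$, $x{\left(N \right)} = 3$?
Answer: $-864$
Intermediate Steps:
$c = 0$
$G{\left(w \right)} = 36$ ($G{\left(w \right)} = \left(6 + 0\right)^{2} = 6^{2} = 36$)
$- 8 x{\left(6 \right)} G{\left(c \right)} = \left(-8\right) 3 \cdot 36 = \left(-24\right) 36 = -864$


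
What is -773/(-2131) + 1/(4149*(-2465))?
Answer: 7905689174/21794344335 ≈ 0.36274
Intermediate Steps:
-773/(-2131) + 1/(4149*(-2465)) = -773*(-1/2131) + (1/4149)*(-1/2465) = 773/2131 - 1/10227285 = 7905689174/21794344335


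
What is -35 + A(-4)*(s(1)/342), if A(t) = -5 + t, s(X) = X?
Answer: -1331/38 ≈ -35.026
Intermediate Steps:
-35 + A(-4)*(s(1)/342) = -35 + (-5 - 4)*(1/342) = -35 - 9/342 = -35 - 9*1/342 = -35 - 1/38 = -1331/38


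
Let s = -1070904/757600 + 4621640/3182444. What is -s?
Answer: -2914451707/75344361700 ≈ -0.038682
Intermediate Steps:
s = 2914451707/75344361700 (s = -1070904*1/757600 + 4621640*(1/3182444) = -133863/94700 + 1155410/795611 = 2914451707/75344361700 ≈ 0.038682)
-s = -1*2914451707/75344361700 = -2914451707/75344361700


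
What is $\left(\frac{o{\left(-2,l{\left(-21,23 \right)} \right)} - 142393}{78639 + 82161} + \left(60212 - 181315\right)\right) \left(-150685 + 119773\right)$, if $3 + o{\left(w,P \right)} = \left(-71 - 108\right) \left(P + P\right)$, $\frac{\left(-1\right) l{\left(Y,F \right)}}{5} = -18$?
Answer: $\frac{6270478919152}{1675} \approx 3.7436 \cdot 10^{9}$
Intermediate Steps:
$l{\left(Y,F \right)} = 90$ ($l{\left(Y,F \right)} = \left(-5\right) \left(-18\right) = 90$)
$o{\left(w,P \right)} = -3 - 358 P$ ($o{\left(w,P \right)} = -3 + \left(-71 - 108\right) \left(P + P\right) = -3 - 179 \cdot 2 P = -3 - 358 P$)
$\left(\frac{o{\left(-2,l{\left(-21,23 \right)} \right)} - 142393}{78639 + 82161} + \left(60212 - 181315\right)\right) \left(-150685 + 119773\right) = \left(\frac{\left(-3 - 32220\right) - 142393}{78639 + 82161} + \left(60212 - 181315\right)\right) \left(-150685 + 119773\right) = \left(\frac{\left(-3 - 32220\right) - 142393}{160800} + \left(60212 - 181315\right)\right) \left(-30912\right) = \left(\left(-32223 - 142393\right) \frac{1}{160800} - 121103\right) \left(-30912\right) = \left(\left(-174616\right) \frac{1}{160800} - 121103\right) \left(-30912\right) = \left(- \frac{21827}{20100} - 121103\right) \left(-30912\right) = \left(- \frac{2434192127}{20100}\right) \left(-30912\right) = \frac{6270478919152}{1675}$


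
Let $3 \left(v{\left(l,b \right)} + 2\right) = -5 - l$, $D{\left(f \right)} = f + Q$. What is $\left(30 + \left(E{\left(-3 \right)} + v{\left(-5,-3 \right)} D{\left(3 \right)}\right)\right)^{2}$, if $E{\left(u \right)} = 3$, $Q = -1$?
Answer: $841$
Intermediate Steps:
$D{\left(f \right)} = -1 + f$ ($D{\left(f \right)} = f - 1 = -1 + f$)
$v{\left(l,b \right)} = - \frac{11}{3} - \frac{l}{3}$ ($v{\left(l,b \right)} = -2 + \frac{-5 - l}{3} = -2 - \left(\frac{5}{3} + \frac{l}{3}\right) = - \frac{11}{3} - \frac{l}{3}$)
$\left(30 + \left(E{\left(-3 \right)} + v{\left(-5,-3 \right)} D{\left(3 \right)}\right)\right)^{2} = \left(30 + \left(3 + \left(- \frac{11}{3} - - \frac{5}{3}\right) \left(-1 + 3\right)\right)\right)^{2} = \left(30 + \left(3 + \left(- \frac{11}{3} + \frac{5}{3}\right) 2\right)\right)^{2} = \left(30 + \left(3 - 4\right)\right)^{2} = \left(30 - 1\right)^{2} = 29^{2} = 841$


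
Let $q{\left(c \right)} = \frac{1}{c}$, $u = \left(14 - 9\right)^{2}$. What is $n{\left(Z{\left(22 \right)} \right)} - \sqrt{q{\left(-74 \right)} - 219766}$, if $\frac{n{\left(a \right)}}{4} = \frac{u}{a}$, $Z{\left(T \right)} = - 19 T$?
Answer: $- \frac{50}{209} - \frac{3 i \sqrt{133715410}}{74} \approx -0.23923 - 468.79 i$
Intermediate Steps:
$u = 25$ ($u = 5^{2} = 25$)
$n{\left(a \right)} = \frac{100}{a}$ ($n{\left(a \right)} = 4 \frac{25}{a} = \frac{100}{a}$)
$n{\left(Z{\left(22 \right)} \right)} - \sqrt{q{\left(-74 \right)} - 219766} = \frac{100}{\left(-19\right) 22} - \sqrt{\frac{1}{-74} - 219766} = \frac{100}{-418} - \sqrt{- \frac{1}{74} - 219766} = 100 \left(- \frac{1}{418}\right) - \sqrt{- \frac{16262685}{74}} = - \frac{50}{209} - \frac{3 i \sqrt{133715410}}{74}$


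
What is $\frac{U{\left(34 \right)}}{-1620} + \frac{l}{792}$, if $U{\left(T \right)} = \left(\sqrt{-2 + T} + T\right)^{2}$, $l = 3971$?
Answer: $\frac{1541}{360} - \frac{68 \sqrt{2}}{405} \approx 4.0431$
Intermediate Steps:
$U{\left(T \right)} = \left(T + \sqrt{-2 + T}\right)^{2}$
$\frac{U{\left(34 \right)}}{-1620} + \frac{l}{792} = \frac{\left(34 + \sqrt{-2 + 34}\right)^{2}}{-1620} + \frac{3971}{792} = \left(34 + \sqrt{32}\right)^{2} \left(- \frac{1}{1620}\right) + 3971 \cdot \frac{1}{792} = \left(34 + 4 \sqrt{2}\right)^{2} \left(- \frac{1}{1620}\right) + \frac{361}{72} = - \frac{\left(34 + 4 \sqrt{2}\right)^{2}}{1620} + \frac{361}{72} = \frac{361}{72} - \frac{\left(34 + 4 \sqrt{2}\right)^{2}}{1620}$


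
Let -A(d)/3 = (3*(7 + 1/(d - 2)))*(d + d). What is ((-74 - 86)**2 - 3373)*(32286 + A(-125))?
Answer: 135547403094/127 ≈ 1.0673e+9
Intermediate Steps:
A(d) = -6*d*(21 + 3/(-2 + d)) (A(d) = -3*3*(7 + 1/(d - 2))*(d + d) = -3*3*(7 + 1/(-2 + d))*2*d = -3*(21 + 3/(-2 + d))*2*d = -6*d*(21 + 3/(-2 + d)))
((-74 - 86)**2 - 3373)*(32286 + A(-125)) = ((-74 - 86)**2 - 3373)*(32286 + 18*(-125)*(13 - 7*(-125))/(-2 - 125)) = ((-160)**2 - 3373)*(32286 + 18*(-125)*(13 + 875)/(-127)) = (25600 - 3373)*(32286 + 18*(-125)*(-1/127)*888) = 22227*(32286 + 1998000/127) = 22227*(6098322/127) = 135547403094/127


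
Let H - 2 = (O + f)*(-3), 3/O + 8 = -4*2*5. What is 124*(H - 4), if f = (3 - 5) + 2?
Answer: -899/4 ≈ -224.75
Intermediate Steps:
O = -1/16 (O = 3/(-8 - 4*2*5) = 3/(-8 - 8*5) = 3/(-8 - 40) = 3/(-48) = 3*(-1/48) = -1/16 ≈ -0.062500)
f = 0 (f = -2 + 2 = 0)
H = 35/16 (H = 2 + (-1/16 + 0)*(-3) = 2 - 1/16*(-3) = 2 + 3/16 = 35/16 ≈ 2.1875)
124*(H - 4) = 124*(35/16 - 4) = 124*(-29/16) = -899/4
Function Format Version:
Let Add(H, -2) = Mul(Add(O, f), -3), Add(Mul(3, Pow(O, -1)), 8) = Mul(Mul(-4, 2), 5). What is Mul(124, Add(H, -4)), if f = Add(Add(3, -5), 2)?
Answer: Rational(-899, 4) ≈ -224.75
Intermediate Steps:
O = Rational(-1, 16) (O = Mul(3, Pow(Add(-8, Mul(Mul(-4, 2), 5)), -1)) = Mul(3, Pow(Add(-8, Mul(-8, 5)), -1)) = Mul(3, Pow(Add(-8, -40), -1)) = Mul(3, Pow(-48, -1)) = Mul(3, Rational(-1, 48)) = Rational(-1, 16) ≈ -0.062500)
f = 0 (f = Add(-2, 2) = 0)
H = Rational(35, 16) (H = Add(2, Mul(Add(Rational(-1, 16), 0), -3)) = Add(2, Mul(Rational(-1, 16), -3)) = Add(2, Rational(3, 16)) = Rational(35, 16) ≈ 2.1875)
Mul(124, Add(H, -4)) = Mul(124, Add(Rational(35, 16), -4)) = Mul(124, Rational(-29, 16)) = Rational(-899, 4)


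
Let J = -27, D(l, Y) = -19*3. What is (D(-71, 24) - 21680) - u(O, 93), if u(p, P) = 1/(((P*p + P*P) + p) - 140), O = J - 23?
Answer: -82796234/3809 ≈ -21737.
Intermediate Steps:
D(l, Y) = -57
O = -50 (O = -27 - 23 = -50)
u(p, P) = 1/(-140 + p + P² + P*p) (u(p, P) = 1/(((P*p + P²) + p) - 140) = 1/(((P² + P*p) + p) - 140) = 1/((p + P² + P*p) - 140) = 1/(-140 + p + P² + P*p))
(D(-71, 24) - 21680) - u(O, 93) = (-57 - 21680) - 1/(-140 - 50 + 93² + 93*(-50)) = -21737 - 1/(-140 - 50 + 8649 - 4650) = -21737 - 1/3809 = -82796234/3809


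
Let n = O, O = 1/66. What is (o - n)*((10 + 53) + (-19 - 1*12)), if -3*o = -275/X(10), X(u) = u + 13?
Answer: 32144/253 ≈ 127.05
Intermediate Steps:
X(u) = 13 + u
O = 1/66 ≈ 0.015152
o = 275/69 (o = -(-275)/(3*(13 + 10)) = -(-275)/(3*23) = -⅓*(-275/23) = 275/69 ≈ 3.9855)
n = 1/66 ≈ 0.015152
(o - n)*((10 + 53) + (-19 - 1*12)) = (275/69 - 1*1/66)*((10 + 53) + (-19 - 1*12)) = (275/69 - 1/66)*(63 + (-19 - 12)) = 2009*(63 - 31)/506 = (2009/506)*32 = 32144/253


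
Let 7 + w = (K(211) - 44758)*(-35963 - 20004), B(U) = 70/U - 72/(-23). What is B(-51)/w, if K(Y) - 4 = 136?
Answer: 2062/2929140057627 ≈ 7.0396e-10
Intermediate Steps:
K(Y) = 140 (K(Y) = 4 + 136 = 140)
B(U) = 72/23 + 70/U (B(U) = 70/U - 72*(-1/23) = 70/U + 72/23 = 72/23 + 70/U)
w = 2497135599 (w = -7 + (140 - 44758)*(-35963 - 20004) = -7 - 44618*(-55967) = -7 + 2497135606 = 2497135599)
B(-51)/w = (72/23 + 70/(-51))/2497135599 = (72/23 + 70*(-1/51))*(1/2497135599) = (72/23 - 70/51)*(1/2497135599) = (2062/1173)*(1/2497135599) = 2062/2929140057627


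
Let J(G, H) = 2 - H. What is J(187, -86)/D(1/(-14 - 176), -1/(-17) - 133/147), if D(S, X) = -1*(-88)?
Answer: 1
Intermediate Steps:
D(S, X) = 88
J(187, -86)/D(1/(-14 - 176), -1/(-17) - 133/147) = (2 - 1*(-86))/88 = (2 + 86)*(1/88) = 88*(1/88) = 1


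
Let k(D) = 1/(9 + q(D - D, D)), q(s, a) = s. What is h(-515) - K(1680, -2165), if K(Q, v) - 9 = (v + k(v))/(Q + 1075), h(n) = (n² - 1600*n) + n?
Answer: 26994360779/24795 ≈ 1.0887e+6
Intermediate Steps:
k(D) = ⅑ (k(D) = 1/(9 + (D - D)) = 1/(9 + 0) = 1/9 = ⅑)
h(n) = n² - 1599*n
K(Q, v) = 9 + (⅑ + v)/(1075 + Q) (K(Q, v) = 9 + (v + ⅑)/(Q + 1075) = 9 + (⅑ + v)/(1075 + Q))
h(-515) - K(1680, -2165) = -515*(-1599 - 515) - (87076/9 - 2165 + 9*1680)/(1075 + 1680) = -515*(-2114) - (87076/9 - 2165 + 15120)/2755 = 1088710 - 203671/(2755*9) = 1088710 - 1*203671/24795 = 1088710 - 203671/24795 = 26994360779/24795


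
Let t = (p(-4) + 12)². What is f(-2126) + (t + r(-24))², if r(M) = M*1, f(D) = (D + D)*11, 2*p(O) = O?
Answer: -40996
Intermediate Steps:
p(O) = O/2
f(D) = 22*D (f(D) = (2*D)*11 = 22*D)
r(M) = M
t = 100 (t = ((½)*(-4) + 12)² = (-2 + 12)² = 10² = 100)
f(-2126) + (t + r(-24))² = 22*(-2126) + (100 - 24)² = -46772 + 76² = -46772 + 5776 = -40996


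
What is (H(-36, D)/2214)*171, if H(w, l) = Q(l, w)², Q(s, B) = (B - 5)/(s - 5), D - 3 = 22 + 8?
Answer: 779/4704 ≈ 0.16560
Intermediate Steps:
D = 33 (D = 3 + (22 + 8) = 3 + 30 = 33)
Q(s, B) = (-5 + B)/(-5 + s)
H(w, l) = (-5 + w)²/(-5 + l)² (H(w, l) = ((-5 + w)/(-5 + l))² = (-5 + w)²/(-5 + l)²)
(H(-36, D)/2214)*171 = (((-5 - 36)²/(-5 + 33)²)/2214)*171 = (((-41)²/28²)*(1/2214))*171 = (((1/784)*1681)*(1/2214))*171 = ((1681/784)*(1/2214))*171 = (41/42336)*171 = 779/4704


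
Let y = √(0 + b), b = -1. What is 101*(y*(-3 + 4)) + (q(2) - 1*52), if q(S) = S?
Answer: -50 + 101*I ≈ -50.0 + 101.0*I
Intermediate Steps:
y = I (y = √(0 - 1) = √(-1) = I ≈ 1.0*I)
101*(y*(-3 + 4)) + (q(2) - 1*52) = 101*(I*(-3 + 4)) + (2 - 1*52) = 101*(I*1) + (2 - 52) = 101*I - 50 = -50 + 101*I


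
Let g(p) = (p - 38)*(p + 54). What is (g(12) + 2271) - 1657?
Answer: -1102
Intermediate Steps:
g(p) = (-38 + p)*(54 + p)
(g(12) + 2271) - 1657 = ((-2052 + 12² + 16*12) + 2271) - 1657 = ((-2052 + 144 + 192) + 2271) - 1657 = (-1716 + 2271) - 1657 = 555 - 1657 = -1102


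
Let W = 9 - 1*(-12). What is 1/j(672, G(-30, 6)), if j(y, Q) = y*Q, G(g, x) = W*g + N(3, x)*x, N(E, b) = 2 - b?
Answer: -1/439488 ≈ -2.2754e-6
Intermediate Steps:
W = 21 (W = 9 + 12 = 21)
G(g, x) = 21*g + x*(2 - x) (G(g, x) = 21*g + (2 - x)*x = 21*g + x*(2 - x))
j(y, Q) = Q*y
1/j(672, G(-30, 6)) = 1/((21*(-30) - 1*6*(-2 + 6))*672) = 1/((-630 - 1*6*4)*672) = 1/((-630 - 24)*672) = 1/(-654*672) = 1/(-439488) = -1/439488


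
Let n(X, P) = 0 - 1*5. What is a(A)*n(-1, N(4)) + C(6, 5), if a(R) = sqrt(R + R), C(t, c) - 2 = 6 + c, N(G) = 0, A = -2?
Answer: 13 - 10*I ≈ 13.0 - 10.0*I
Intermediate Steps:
n(X, P) = -5 (n(X, P) = 0 - 5 = -5)
C(t, c) = 8 + c (C(t, c) = 2 + (6 + c) = 8 + c)
a(R) = sqrt(2)*sqrt(R) (a(R) = sqrt(2*R) = sqrt(2)*sqrt(R))
a(A)*n(-1, N(4)) + C(6, 5) = (sqrt(2)*sqrt(-2))*(-5) + (8 + 5) = (sqrt(2)*(I*sqrt(2)))*(-5) + 13 = (2*I)*(-5) + 13 = -10*I + 13 = 13 - 10*I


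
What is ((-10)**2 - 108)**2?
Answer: 64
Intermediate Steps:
((-10)**2 - 108)**2 = (100 - 108)**2 = (-8)**2 = 64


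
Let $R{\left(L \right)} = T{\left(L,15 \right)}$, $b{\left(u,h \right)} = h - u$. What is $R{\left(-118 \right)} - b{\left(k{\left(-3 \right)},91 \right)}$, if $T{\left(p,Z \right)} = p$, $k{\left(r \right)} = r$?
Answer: $-212$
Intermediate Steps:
$R{\left(L \right)} = L$
$R{\left(-118 \right)} - b{\left(k{\left(-3 \right)},91 \right)} = -118 - \left(91 - -3\right) = -118 - \left(91 + 3\right) = -118 - 94 = -212$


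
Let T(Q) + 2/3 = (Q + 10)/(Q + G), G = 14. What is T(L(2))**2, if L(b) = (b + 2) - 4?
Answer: 1/441 ≈ 0.0022676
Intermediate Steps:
L(b) = -2 + b (L(b) = (2 + b) - 4 = -2 + b)
T(Q) = -2/3 + (10 + Q)/(14 + Q) (T(Q) = -2/3 + (Q + 10)/(Q + 14) = -2/3 + (10 + Q)/(14 + Q))
T(L(2))**2 = ((2 + (-2 + 2))/(3*(14 + (-2 + 2))))**2 = ((2 + 0)/(3*(14 + 0)))**2 = ((1/3)*2/14)**2 = ((1/3)*(1/14)*2)**2 = (1/21)**2 = 1/441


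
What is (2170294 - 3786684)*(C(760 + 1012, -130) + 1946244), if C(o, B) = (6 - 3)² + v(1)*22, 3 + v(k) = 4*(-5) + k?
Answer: -3145121553910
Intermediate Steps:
v(k) = -23 + k (v(k) = -3 + (4*(-5) + k) = -3 + (-20 + k) = -23 + k)
C(o, B) = -475 (C(o, B) = (6 - 3)² + (-23 + 1)*22 = 3² - 22*22 = 9 - 484 = -475)
(2170294 - 3786684)*(C(760 + 1012, -130) + 1946244) = (2170294 - 3786684)*(-475 + 1946244) = -1616390*1945769 = -3145121553910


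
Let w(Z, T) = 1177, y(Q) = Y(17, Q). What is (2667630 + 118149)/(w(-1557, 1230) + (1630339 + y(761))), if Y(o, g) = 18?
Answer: 2785779/1631534 ≈ 1.7075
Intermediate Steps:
y(Q) = 18
(2667630 + 118149)/(w(-1557, 1230) + (1630339 + y(761))) = (2667630 + 118149)/(1177 + (1630339 + 18)) = 2785779/(1177 + 1630357) = 2785779/1631534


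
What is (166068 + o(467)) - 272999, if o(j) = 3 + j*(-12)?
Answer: -112532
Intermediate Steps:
o(j) = 3 - 12*j
(166068 + o(467)) - 272999 = (166068 + (3 - 12*467)) - 272999 = (166068 + (3 - 5604)) - 272999 = (166068 - 5601) - 272999 = 160467 - 272999 = -112532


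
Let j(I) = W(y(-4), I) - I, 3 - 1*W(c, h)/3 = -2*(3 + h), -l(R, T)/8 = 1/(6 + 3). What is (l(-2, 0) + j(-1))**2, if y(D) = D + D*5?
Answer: 36100/81 ≈ 445.68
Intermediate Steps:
y(D) = 6*D (y(D) = D + 5*D = 6*D)
l(R, T) = -8/9 (l(R, T) = -8/(6 + 3) = -8/9)
W(c, h) = 27 + 6*h (W(c, h) = 9 - (-6)*(3 + h) = 9 - 3*(-6 - 2*h) = 9 + (18 + 6*h) = 27 + 6*h)
j(I) = 27 + 5*I (j(I) = (27 + 6*I) - I = 27 + 5*I)
(l(-2, 0) + j(-1))**2 = (-8/9 + (27 + 5*(-1)))**2 = (-8/9 + (27 - 5))**2 = (-8/9 + 22)**2 = (190/9)**2 = 36100/81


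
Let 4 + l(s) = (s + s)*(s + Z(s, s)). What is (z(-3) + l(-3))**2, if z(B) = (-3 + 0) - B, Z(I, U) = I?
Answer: 1024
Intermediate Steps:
l(s) = -4 + 4*s**2 (l(s) = -4 + (s + s)*(s + s) = -4 + (2*s)*(2*s) = -4 + 4*s**2)
z(B) = -3 - B
(z(-3) + l(-3))**2 = ((-3 - 1*(-3)) + (-4 + 4*(-3)**2))**2 = ((-3 + 3) + (-4 + 4*9))**2 = (0 + (-4 + 36))**2 = (0 + 32)**2 = 32**2 = 1024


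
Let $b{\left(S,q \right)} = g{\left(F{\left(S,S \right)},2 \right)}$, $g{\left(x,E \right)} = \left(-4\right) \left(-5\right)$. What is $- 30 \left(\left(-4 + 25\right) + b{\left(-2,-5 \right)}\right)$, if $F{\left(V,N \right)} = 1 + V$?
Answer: $-1230$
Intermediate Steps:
$g{\left(x,E \right)} = 20$
$b{\left(S,q \right)} = 20$
$- 30 \left(\left(-4 + 25\right) + b{\left(-2,-5 \right)}\right) = - 30 \left(\left(-4 + 25\right) + 20\right) = - 30 \left(21 + 20\right) = \left(-30\right) 41 = -1230$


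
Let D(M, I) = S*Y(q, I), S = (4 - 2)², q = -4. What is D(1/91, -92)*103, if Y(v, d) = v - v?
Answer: 0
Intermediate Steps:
Y(v, d) = 0
S = 4 (S = 2² = 4)
D(M, I) = 0 (D(M, I) = 4*0 = 0)
D(1/91, -92)*103 = 0*103 = 0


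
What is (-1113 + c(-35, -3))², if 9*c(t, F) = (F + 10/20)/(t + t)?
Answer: 78666225625/63504 ≈ 1.2388e+6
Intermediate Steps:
c(t, F) = (½ + F)/(18*t) (c(t, F) = ((F + 10/20)/(t + t))/9 = ((F + 10*(1/20))/((2*t)))/9 = ((F + ½)*(1/(2*t)))/9 = ((½ + F)*(1/(2*t)))/9 = ((½ + F)/(2*t))/9 = (½ + F)/(18*t))
(-1113 + c(-35, -3))² = (-1113 + (1/36)*(1 + 2*(-3))/(-35))² = (-1113 + (1/36)*(-1/35)*(1 - 6))² = (-1113 + (1/36)*(-1/35)*(-5))² = (-1113 + 1/252)² = (-280475/252)² = 78666225625/63504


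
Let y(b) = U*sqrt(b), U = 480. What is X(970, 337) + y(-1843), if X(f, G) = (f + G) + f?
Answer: 2277 + 480*I*sqrt(1843) ≈ 2277.0 + 20607.0*I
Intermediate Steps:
X(f, G) = G + 2*f (X(f, G) = (G + f) + f = G + 2*f)
y(b) = 480*sqrt(b)
X(970, 337) + y(-1843) = (337 + 2*970) + 480*sqrt(-1843) = (337 + 1940) + 480*(I*sqrt(1843)) = 2277 + 480*I*sqrt(1843)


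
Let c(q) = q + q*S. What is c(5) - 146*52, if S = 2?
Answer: -7577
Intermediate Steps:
c(q) = 3*q (c(q) = q + q*2 = q + 2*q = 3*q)
c(5) - 146*52 = 3*5 - 146*52 = 15 - 7592 = -7577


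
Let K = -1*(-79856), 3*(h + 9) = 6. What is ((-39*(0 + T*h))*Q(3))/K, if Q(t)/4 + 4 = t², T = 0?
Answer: 0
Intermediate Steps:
h = -7 (h = -9 + (⅓)*6 = -9 + 2 = -7)
Q(t) = -16 + 4*t²
K = 79856
((-39*(0 + T*h))*Q(3))/K = ((-39*(0 + 0*(-7)))*(-16 + 4*3²))/79856 = ((-39*(0 + 0))*(-16 + 4*9))*(1/79856) = ((-39*0)*(-16 + 36))*(1/79856) = (0*20)*(1/79856) = 0*(1/79856) = 0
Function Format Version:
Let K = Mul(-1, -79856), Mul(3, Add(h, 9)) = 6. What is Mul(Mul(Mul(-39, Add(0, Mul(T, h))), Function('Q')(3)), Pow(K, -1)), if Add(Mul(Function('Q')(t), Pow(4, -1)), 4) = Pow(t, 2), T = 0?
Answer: 0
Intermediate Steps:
h = -7 (h = Add(-9, Mul(Rational(1, 3), 6)) = Add(-9, 2) = -7)
Function('Q')(t) = Add(-16, Mul(4, Pow(t, 2)))
K = 79856
Mul(Mul(Mul(-39, Add(0, Mul(T, h))), Function('Q')(3)), Pow(K, -1)) = Mul(Mul(Mul(-39, Add(0, Mul(0, -7))), Add(-16, Mul(4, Pow(3, 2)))), Pow(79856, -1)) = Mul(Mul(Mul(-39, Add(0, 0)), Add(-16, Mul(4, 9))), Rational(1, 79856)) = Mul(Mul(Mul(-39, 0), Add(-16, 36)), Rational(1, 79856)) = Mul(Mul(0, 20), Rational(1, 79856)) = Mul(0, Rational(1, 79856)) = 0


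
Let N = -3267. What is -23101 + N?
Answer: -26368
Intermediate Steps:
-23101 + N = -23101 - 3267 = -26368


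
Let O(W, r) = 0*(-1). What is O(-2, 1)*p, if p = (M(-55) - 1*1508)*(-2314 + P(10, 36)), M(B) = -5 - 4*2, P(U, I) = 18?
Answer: 0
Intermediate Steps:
M(B) = -13 (M(B) = -5 - 8 = -13)
O(W, r) = 0
p = 3492216 (p = (-13 - 1*1508)*(-2314 + 18) = (-13 - 1508)*(-2296) = -1521*(-2296) = 3492216)
O(-2, 1)*p = 0*3492216 = 0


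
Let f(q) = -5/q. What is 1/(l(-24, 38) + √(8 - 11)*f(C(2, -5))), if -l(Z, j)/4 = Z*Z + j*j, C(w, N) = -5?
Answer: -8080/65286403 - I*√3/65286403 ≈ -0.00012376 - 2.653e-8*I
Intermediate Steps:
l(Z, j) = -4*Z² - 4*j² (l(Z, j) = -4*(Z*Z + j*j) = -4*(Z² + j²) = -4*Z² - 4*j²)
1/(l(-24, 38) + √(8 - 11)*f(C(2, -5))) = 1/((-4*(-24)² - 4*38²) + √(8 - 11)*(-5/(-5))) = 1/((-4*576 - 4*1444) + √(-3)*(-5*(-⅕))) = 1/((-2304 - 5776) + (I*√3)*1) = 1/(-8080 + I*√3)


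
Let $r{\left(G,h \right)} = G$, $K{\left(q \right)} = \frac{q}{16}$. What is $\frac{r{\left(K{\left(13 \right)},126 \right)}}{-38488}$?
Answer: $- \frac{13}{615808} \approx -2.111 \cdot 10^{-5}$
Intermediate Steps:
$K{\left(q \right)} = \frac{q}{16}$ ($K{\left(q \right)} = q \frac{1}{16} = \frac{q}{16}$)
$\frac{r{\left(K{\left(13 \right)},126 \right)}}{-38488} = \frac{\frac{1}{16} \cdot 13}{-38488} = \frac{13}{16} \left(- \frac{1}{38488}\right) = - \frac{13}{615808}$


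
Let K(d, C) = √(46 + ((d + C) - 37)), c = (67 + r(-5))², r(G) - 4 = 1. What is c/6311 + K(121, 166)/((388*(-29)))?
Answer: 5184/6311 - √74/5626 ≈ 0.81989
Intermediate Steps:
r(G) = 5 (r(G) = 4 + 1 = 5)
c = 5184 (c = (67 + 5)² = 72² = 5184)
K(d, C) = √(9 + C + d) (K(d, C) = √(46 + ((C + d) - 37)) = √(46 + (-37 + C + d)) = √(9 + C + d))
c/6311 + K(121, 166)/((388*(-29))) = 5184/6311 + √(9 + 166 + 121)/((388*(-29))) = 5184*(1/6311) + √296/(-11252) = 5184/6311 + (2*√74)*(-1/11252) = 5184/6311 - √74/5626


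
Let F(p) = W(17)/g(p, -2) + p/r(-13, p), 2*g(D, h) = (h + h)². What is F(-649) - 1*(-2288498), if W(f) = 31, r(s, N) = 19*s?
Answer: 4522084897/1976 ≈ 2.2885e+6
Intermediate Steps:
g(D, h) = 2*h² (g(D, h) = (h + h)²/2 = (2*h)²/2 = (4*h²)/2 = 2*h²)
F(p) = 31/8 - p/247 (F(p) = 31/((2*(-2)²)) + p/((19*(-13))) = 31/((2*4)) + p/(-247) = 31/8 + p*(-1/247) = 31*(⅛) - p/247 = 31/8 - p/247)
F(-649) - 1*(-2288498) = (31/8 - 1/247*(-649)) - 1*(-2288498) = (31/8 + 649/247) + 2288498 = 12849/1976 + 2288498 = 4522084897/1976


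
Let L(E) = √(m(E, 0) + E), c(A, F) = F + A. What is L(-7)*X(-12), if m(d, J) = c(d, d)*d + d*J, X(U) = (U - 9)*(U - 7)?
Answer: 399*√91 ≈ 3806.2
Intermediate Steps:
X(U) = (-9 + U)*(-7 + U)
c(A, F) = A + F
m(d, J) = 2*d² + J*d (m(d, J) = (d + d)*d + d*J = (2*d)*d + J*d = 2*d² + J*d)
L(E) = √(E + 2*E²) (L(E) = √(E*(0 + 2*E) + E) = √(E*(2*E) + E) = √(2*E² + E) = √(E + 2*E²))
L(-7)*X(-12) = √(-7*(1 + 2*(-7)))*(63 + (-12)² - 16*(-12)) = √(-7*(1 - 14))*(63 + 144 + 192) = √(-7*(-13))*399 = √91*399 = 399*√91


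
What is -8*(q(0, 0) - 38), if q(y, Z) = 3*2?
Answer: 256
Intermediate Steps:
q(y, Z) = 6
-8*(q(0, 0) - 38) = -8*(6 - 38) = -8*(-32) = 256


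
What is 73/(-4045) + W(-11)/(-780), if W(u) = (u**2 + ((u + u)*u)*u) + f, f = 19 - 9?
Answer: 2036191/631020 ≈ 3.2268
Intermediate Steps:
f = 10
W(u) = 10 + u**2 + 2*u**3 (W(u) = (u**2 + ((u + u)*u)*u) + 10 = (u**2 + ((2*u)*u)*u) + 10 = (u**2 + (2*u**2)*u) + 10 = (u**2 + 2*u**3) + 10 = 10 + u**2 + 2*u**3)
73/(-4045) + W(-11)/(-780) = 73/(-4045) + (10 + (-11)**2 + 2*(-11)**3)/(-780) = 73*(-1/4045) + (10 + 121 + 2*(-1331))*(-1/780) = -73/4045 + (10 + 121 - 2662)*(-1/780) = -73/4045 - 2531*(-1/780) = -73/4045 + 2531/780 = 2036191/631020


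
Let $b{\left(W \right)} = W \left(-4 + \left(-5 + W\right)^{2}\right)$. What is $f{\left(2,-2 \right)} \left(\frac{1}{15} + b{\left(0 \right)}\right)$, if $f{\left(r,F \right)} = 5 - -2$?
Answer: $\frac{7}{15} \approx 0.46667$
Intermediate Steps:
$f{\left(r,F \right)} = 7$ ($f{\left(r,F \right)} = 5 + 2 = 7$)
$f{\left(2,-2 \right)} \left(\frac{1}{15} + b{\left(0 \right)}\right) = 7 \left(\frac{1}{15} + 0 \left(-4 + \left(-5 + 0\right)^{2}\right)\right) = 7 \left(\frac{1}{15} + 0 \left(-4 + \left(-5\right)^{2}\right)\right) = 7 \left(\frac{1}{15} + 0 \left(-4 + 25\right)\right) = 7 \left(\frac{1}{15} + 0 \cdot 21\right) = 7 \left(\frac{1}{15} + 0\right) = 7 \cdot \frac{1}{15} = \frac{7}{15}$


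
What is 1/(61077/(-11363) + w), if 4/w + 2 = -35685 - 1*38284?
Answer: -840532473/4517972219 ≈ -0.18604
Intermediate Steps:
w = -4/73971 (w = 4/(-2 + (-35685 - 1*38284)) = 4/(-2 + (-35685 - 38284)) = 4/(-2 - 73969) = 4/(-73971) = 4*(-1/73971) = -4/73971 ≈ -5.4075e-5)
1/(61077/(-11363) + w) = 1/(61077/(-11363) - 4/73971) = 1/(61077*(-1/11363) - 4/73971) = 1/(-61077/11363 - 4/73971) = 1/(-4517972219/840532473) = -840532473/4517972219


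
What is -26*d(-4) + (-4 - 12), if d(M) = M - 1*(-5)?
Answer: -42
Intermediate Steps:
d(M) = 5 + M (d(M) = M + 5 = 5 + M)
-26*d(-4) + (-4 - 12) = -26*(5 - 4) + (-4 - 12) = -26*1 - 16 = -26 - 16 = -42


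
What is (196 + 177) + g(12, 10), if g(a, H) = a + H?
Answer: 395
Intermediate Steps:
g(a, H) = H + a
(196 + 177) + g(12, 10) = (196 + 177) + (10 + 12) = 373 + 22 = 395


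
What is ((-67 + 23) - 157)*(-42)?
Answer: 8442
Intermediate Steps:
((-67 + 23) - 157)*(-42) = (-44 - 157)*(-42) = -201*(-42) = 8442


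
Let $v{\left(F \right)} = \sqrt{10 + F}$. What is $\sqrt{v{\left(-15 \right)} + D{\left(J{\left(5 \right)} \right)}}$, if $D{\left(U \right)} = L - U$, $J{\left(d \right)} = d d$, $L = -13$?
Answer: $\sqrt{-38 + i \sqrt{5}} \approx 0.18129 + 6.1671 i$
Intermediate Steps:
$J{\left(d \right)} = d^{2}$
$D{\left(U \right)} = -13 - U$
$\sqrt{v{\left(-15 \right)} + D{\left(J{\left(5 \right)} \right)}} = \sqrt{\sqrt{10 - 15} - 38} = \sqrt{\sqrt{-5} - 38} = \sqrt{i \sqrt{5} - 38} = \sqrt{-38 + i \sqrt{5}}$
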